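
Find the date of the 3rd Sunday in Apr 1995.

Apr 16, 1995

The first Sunday of Apr 1995 is Apr 2.
The 3rd Sunday is 2 weeks later: 2 + 14 = 16.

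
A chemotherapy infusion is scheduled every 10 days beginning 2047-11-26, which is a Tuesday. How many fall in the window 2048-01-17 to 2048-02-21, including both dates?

3

Occurrences land 10·i days after 2047-11-26 for i = 0, 1, 2, …
2048-01-17 is 52 days after the start; 52 ÷ 10 = 5 remainder 2; since the remainder is 2, round up to i = 6. First occurrence in the window: #7 on 2048-01-25 (6×10 = 60 days in).
2048-02-21 is 87 days after the start; 87 ÷ 10 = 8 remainder 7. Last occurrence in the window: #9 on 2048-02-14.
Occurrences #7 through #9: 3 in total.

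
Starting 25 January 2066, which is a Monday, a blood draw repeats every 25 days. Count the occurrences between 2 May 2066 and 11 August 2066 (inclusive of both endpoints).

4

Occurrences land 25·i days after 25 January 2066 for i = 0, 1, 2, …
2 May 2066 is 97 days after the start; 97 ÷ 25 = 3 remainder 22; since the remainder is 22, round up to i = 4. First occurrence in the window: #5 on 5 May 2066 (4×25 = 100 days in).
11 August 2066 is 198 days after the start; 198 ÷ 25 = 7 remainder 23. Last occurrence in the window: #8 on 19 July 2066.
Occurrences #5 through #8: 4 in total.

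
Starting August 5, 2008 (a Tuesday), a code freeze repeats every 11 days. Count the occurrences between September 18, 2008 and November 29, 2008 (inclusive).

Occurrences land 11·i days after August 5, 2008 for i = 0, 1, 2, …
September 18, 2008 is 44 days after the start; 44 ÷ 11 = 4 remainder 0. First occurrence in the window: #5 on September 18, 2008 (4×11 = 44 days in).
November 29, 2008 is 116 days after the start; 116 ÷ 11 = 10 remainder 6. Last occurrence in the window: #11 on November 23, 2008.
Occurrences #5 through #11: 7 in total.

7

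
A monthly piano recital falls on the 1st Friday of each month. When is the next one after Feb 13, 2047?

Mar 1, 2047

Feb 2047 starts on a Friday, so its 1st Friday is Feb 1, 2047.
That is not after Feb 13, 2047, so look at Mar 2047.
Mar 2047 starts on a Friday, so its 1st Friday is Mar 1, 2047.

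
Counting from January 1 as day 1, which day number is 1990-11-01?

305

Days in months before November: 31 + 28 + 31 + 30 + 31 + 30 + 31 + 31 + 30 + 31 = 304.
Plus 1 day into November → day 305.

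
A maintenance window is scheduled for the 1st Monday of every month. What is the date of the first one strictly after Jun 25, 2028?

Jul 3, 2028

Jun 2028 starts on a Thursday, so its 1st Monday is Jun 5, 2028 (4 days in).
That is not after Jun 25, 2028, so look at Jul 2028.
Jul 2028 starts on a Saturday, so its 1st Monday is Jul 3, 2028 (2 days in).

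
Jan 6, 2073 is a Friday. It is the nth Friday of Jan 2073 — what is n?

1st

Day 6 falls in week ⌈6/7⌉ of the month.
Days 1–7 hold the 1st Friday, 8–14 the 2nd, 15–21 the 3rd, 22–28 the 4th, 29–31 the 5th.
6 is in the range for the 1st.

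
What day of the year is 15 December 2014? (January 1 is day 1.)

349

Days in months before December: 31 + 28 + 31 + 30 + 31 + 30 + 31 + 31 + 30 + 31 + 30 = 334.
Plus 15 days into December → day 349.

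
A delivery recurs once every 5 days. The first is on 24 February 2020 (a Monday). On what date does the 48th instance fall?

The 48th occurrence is 47 intervals after the first: 47 × 5 = 235 days after 24 February 2020.
February has 29 days — 5 days to the end of February leaves 230.
March has 31 days (199 left).
April has 30 days (169 left).
May has 31 days (138 left).
June has 30 days (108 left).
July has 31 days (77 left).
August has 31 days (46 left).
September has 30 days (16 left).
16 days into October → 16 October 2020.

16 October 2020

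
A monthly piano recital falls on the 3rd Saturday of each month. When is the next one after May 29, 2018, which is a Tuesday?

June 16, 2018

May 2018 starts on a Tuesday; its first Saturday is the 5th, so the 3rd Saturday is the 19th — May 19, 2018.
That is not after May 29, 2018, so look at June 2018.
June 2018 starts on a Friday; its first Saturday is the 2nd, so the 3rd Saturday is the 16th — June 16, 2018.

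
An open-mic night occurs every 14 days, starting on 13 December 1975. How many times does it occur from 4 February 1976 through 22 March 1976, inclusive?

4

Occurrences land 14·i days after 13 December 1975 for i = 0, 1, 2, …
4 February 1976 is 53 days after the start; 53 ÷ 14 = 3 remainder 11; since the remainder is 11, round up to i = 4. First occurrence in the window: #5 on 7 February 1976 (4×14 = 56 days in).
22 March 1976 is 100 days after the start; 100 ÷ 14 = 7 remainder 2. Last occurrence in the window: #8 on 20 March 1976.
Occurrences #5 through #8: 4 in total.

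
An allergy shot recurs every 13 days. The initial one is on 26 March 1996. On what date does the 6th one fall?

30 May 1996

The 6th occurrence is 5 intervals after the first: 5 × 13 = 65 days after 26 March 1996.
March has 31 days — 5 days to the end of March leaves 60.
April has 30 days (30 left).
30 days into May → 30 May 1996.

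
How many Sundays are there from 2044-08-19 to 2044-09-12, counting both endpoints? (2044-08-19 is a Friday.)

4

2044-08-19 is a Friday; the first Sunday on or after it is 2044-08-21 (2 days later).
From 2044-08-21 to 2044-09-12: 10 + 12 = 22 days (rest of August, September).
22 ÷ 7 = 3 full weeks with remainder 1, so 3 more Sundays after the first → 4.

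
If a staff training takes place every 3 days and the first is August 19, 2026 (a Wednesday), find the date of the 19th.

The 19th occurrence is 18 intervals after the first: 18 × 3 = 54 days after August 19, 2026.
August has 31 days — 12 days to the end of August leaves 42.
September has 30 days (12 left).
12 days into October → October 12, 2026.

October 12, 2026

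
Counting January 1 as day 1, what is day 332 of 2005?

2005-11-28

January has 31 days (332 − 31 = 301 remain).
February has 28 days (301 − 28 = 273 remain).
March has 31 days (273 − 31 = 242 remain).
April has 30 days (242 − 30 = 212 remain).
May has 31 days (212 − 31 = 181 remain).
June has 30 days (181 − 30 = 151 remain).
July has 31 days (151 − 31 = 120 remain).
August has 31 days (120 − 31 = 89 remain).
September has 30 days (89 − 30 = 59 remain).
October has 31 days (59 − 31 = 28 remain).
28 into November → November 28.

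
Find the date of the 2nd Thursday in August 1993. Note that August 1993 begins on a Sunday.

August 1993 begins on a Sunday, so the first Thursday is August 5 (4 days later).
The 2nd Thursday is 1 weeks later: 5 + 7 = 12.

August 12, 1993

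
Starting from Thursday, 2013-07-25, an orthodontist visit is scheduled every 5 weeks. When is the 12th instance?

2014-08-14

The 12th occurrence is 11 intervals after the first: 11 × 35 = 385 days after 2013-07-25.
July has 31 days — 6 days to the end of July leaves 379.
August has 31 days (348 left).
September has 30 days (318 left).
October has 31 days (287 left).
November has 30 days (257 left).
December has 31 days (226 left).
January has 31 days (195 left).
February has 28 days (167 left).
March has 31 days (136 left).
April has 30 days (106 left).
May has 31 days (75 left).
June has 30 days (45 left).
July has 31 days (14 left).
14 days into August → 2014-08-14.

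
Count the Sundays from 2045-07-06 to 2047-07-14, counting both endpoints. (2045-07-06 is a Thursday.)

106

2045-07-06 is a Thursday; the first Sunday on or after it is 2045-07-09 (3 days later).
From 2045-07-09 to 2047-07-14: 175 + 365 + 195 = 735 days (rest of 2045, 2046, to 2047-07-14 in 2047).
735 ÷ 7 = 105 full weeks with remainder 0, so 105 more Sundays after the first → 106.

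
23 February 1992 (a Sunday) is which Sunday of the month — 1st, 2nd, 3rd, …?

4th

Day 23 falls in week ⌈23/7⌉ of the month.
Days 1–7 hold the 1st Sunday, 8–14 the 2nd, 15–21 the 3rd, 22–28 the 4th, 29–31 the 5th.
23 is in the range for the 4th.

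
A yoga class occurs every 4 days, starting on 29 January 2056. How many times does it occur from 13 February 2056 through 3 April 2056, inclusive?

13

Occurrences land 4·i days after 29 January 2056 for i = 0, 1, 2, …
13 February 2056 is 15 days after the start; 15 ÷ 4 = 3 remainder 3; since the remainder is 3, round up to i = 4. First occurrence in the window: #5 on 14 February 2056 (4×4 = 16 days in).
3 April 2056 is 65 days after the start; 65 ÷ 4 = 16 remainder 1. Last occurrence in the window: #17 on 2 April 2056.
Occurrences #5 through #17: 13 in total.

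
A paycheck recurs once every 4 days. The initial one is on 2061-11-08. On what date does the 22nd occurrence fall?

The 22nd occurrence is 21 intervals after the first: 21 × 4 = 84 days after 2061-11-08.
November has 30 days — 22 days to the end of November leaves 62.
December has 31 days (31 left).
31 days into January → 2062-01-31.

2062-01-31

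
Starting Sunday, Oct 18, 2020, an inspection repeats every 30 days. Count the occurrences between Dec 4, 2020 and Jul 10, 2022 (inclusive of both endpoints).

20

Occurrences land 30·i days after Oct 18, 2020 for i = 0, 1, 2, …
Dec 4, 2020 is 47 days after the start; 47 ÷ 30 = 1 remainder 17; since the remainder is 17, round up to i = 2. First occurrence in the window: #3 on Dec 17, 2020 (2×30 = 60 days in).
Jul 10, 2022 is 630 days after the start; 630 ÷ 30 = 21 remainder 0. Last occurrence in the window: #22 on Jul 10, 2022.
Occurrences #3 through #22: 20 in total.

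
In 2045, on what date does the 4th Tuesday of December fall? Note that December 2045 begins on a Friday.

26 December 2045

December 2045 begins on a Friday, so the first Tuesday is December 5 (4 days later).
The 4th Tuesday is 3 weeks later: 5 + 21 = 26.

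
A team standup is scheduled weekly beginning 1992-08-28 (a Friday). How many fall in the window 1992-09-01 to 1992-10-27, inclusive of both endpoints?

8

Occurrences land 7·i days after 1992-08-28 for i = 0, 1, 2, …
1992-09-01 is 4 days after the start; 4 ÷ 7 = 0 remainder 4; since the remainder is 4, round up to i = 1. First occurrence in the window: #2 on 1992-09-04 (1×7 = 7 days in).
1992-10-27 is 60 days after the start; 60 ÷ 7 = 8 remainder 4. Last occurrence in the window: #9 on 1992-10-23.
Occurrences #2 through #9: 8 in total.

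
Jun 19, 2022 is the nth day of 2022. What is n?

Days in months before Jun: 31 + 28 + 31 + 30 + 31 = 151.
Plus 19 days into Jun → day 170.

170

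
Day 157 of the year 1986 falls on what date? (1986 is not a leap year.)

Jun 6, 1986

Jan has 31 days (157 − 31 = 126 remain).
Feb has 28 days (126 − 28 = 98 remain).
Mar has 31 days (98 − 31 = 67 remain).
Apr has 30 days (67 − 30 = 37 remain).
May has 31 days (37 − 31 = 6 remain).
6 into Jun → Jun 6.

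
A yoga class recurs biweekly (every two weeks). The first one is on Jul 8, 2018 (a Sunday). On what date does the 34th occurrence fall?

The 34th occurrence is 33 intervals after the first: 33 × 14 = 462 days after Jul 8, 2018.
Jul has 31 days — 23 days to the end of Jul leaves 439.
From end of Jul to end of 2018 is 153 days (286 left).
Jan has 31 days (255 left).
Feb has 28 days (227 left).
Mar has 31 days (196 left).
Apr has 30 days (166 left).
May has 31 days (135 left).
Jun has 30 days (105 left).
Jul has 31 days (74 left).
Aug has 31 days (43 left).
Sep has 30 days (13 left).
13 days into Oct → Oct 13, 2019.

Oct 13, 2019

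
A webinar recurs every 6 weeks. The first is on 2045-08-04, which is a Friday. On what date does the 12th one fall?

2046-11-09

The 12th occurrence is 11 intervals after the first: 11 × 42 = 462 days after 2045-08-04.
August has 31 days — 27 days to the end of August leaves 435.
From end of August to end of 2045 is 122 days (313 left).
January has 31 days (282 left).
February has 28 days (254 left).
March has 31 days (223 left).
April has 30 days (193 left).
May has 31 days (162 left).
June has 30 days (132 left).
July has 31 days (101 left).
August has 31 days (70 left).
September has 30 days (40 left).
October has 31 days (9 left).
9 days into November → 2046-11-09.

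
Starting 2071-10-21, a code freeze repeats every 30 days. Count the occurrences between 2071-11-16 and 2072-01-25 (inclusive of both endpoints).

3

Occurrences land 30·i days after 2071-10-21 for i = 0, 1, 2, …
2071-11-16 is 26 days after the start; 26 ÷ 30 = 0 remainder 26; since the remainder is 26, round up to i = 1. First occurrence in the window: #2 on 2071-11-20 (1×30 = 30 days in).
2072-01-25 is 96 days after the start; 96 ÷ 30 = 3 remainder 6. Last occurrence in the window: #4 on 2072-01-19.
Occurrences #2 through #4: 3 in total.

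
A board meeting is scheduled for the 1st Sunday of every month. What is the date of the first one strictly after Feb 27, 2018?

Feb 2018 starts on a Thursday, so its 1st Sunday is Feb 4, 2018 (3 days in).
That is not after Feb 27, 2018, so look at Mar 2018.
Mar 2018 starts on a Thursday, so its 1st Sunday is Mar 4, 2018 (3 days in).

Mar 4, 2018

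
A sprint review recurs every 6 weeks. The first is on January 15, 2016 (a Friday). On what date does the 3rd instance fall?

The 3rd occurrence is 2 intervals after the first: 2 × 42 = 84 days after January 15, 2016.
January has 31 days — 16 days to the end of January leaves 68.
February has 29 days (39 left).
March has 31 days (8 left).
8 days into April → April 8, 2016.

April 8, 2016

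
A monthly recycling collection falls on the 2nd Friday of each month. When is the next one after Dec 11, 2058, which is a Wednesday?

Dec 2058 starts on a Sunday; its first Friday is the 6th, so the 2nd Friday is the 13th — Dec 13, 2058.
Dec 13, 2058 is after Dec 11, 2058, so that is the next one.

Dec 13, 2058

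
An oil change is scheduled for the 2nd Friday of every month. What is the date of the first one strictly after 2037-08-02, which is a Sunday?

August 2037 starts on a Saturday; its first Friday is the 7th, so the 2nd Friday is the 14th — 2037-08-14.
2037-08-14 is after 2037-08-02, so that is the next one.

2037-08-14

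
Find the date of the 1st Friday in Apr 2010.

Apr 2010 begins on a Thursday, so the first Friday is Apr 2 (1 day later).

Apr 2, 2010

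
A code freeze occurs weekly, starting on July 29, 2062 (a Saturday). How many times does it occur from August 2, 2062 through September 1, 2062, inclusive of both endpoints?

Occurrences land 7·i days after July 29, 2062 for i = 0, 1, 2, …
August 2, 2062 is 4 days after the start; 4 ÷ 7 = 0 remainder 4; since the remainder is 4, round up to i = 1. First occurrence in the window: #2 on August 5, 2062 (1×7 = 7 days in).
September 1, 2062 is 34 days after the start; 34 ÷ 7 = 4 remainder 6. Last occurrence in the window: #5 on August 26, 2062.
Occurrences #2 through #5: 4 in total.

4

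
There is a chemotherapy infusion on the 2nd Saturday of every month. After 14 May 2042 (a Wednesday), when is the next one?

14 June 2042

May 2042 starts on a Thursday; its first Saturday is the 3rd, so the 2nd Saturday is the 10th — 10 May 2042.
That is not after 14 May 2042, so look at June 2042.
June 2042 starts on a Sunday; its first Saturday is the 7th, so the 2nd Saturday is the 14th — 14 June 2042.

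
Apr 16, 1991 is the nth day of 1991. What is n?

Days in months before Apr: 31 + 28 + 31 = 90.
Plus 16 days into Apr → day 106.

106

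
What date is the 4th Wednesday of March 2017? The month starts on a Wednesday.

22 March 2017

March 2017 begins on a Wednesday, so the first Wednesday is March 1.
The 4th Wednesday is 3 weeks later: 1 + 21 = 22.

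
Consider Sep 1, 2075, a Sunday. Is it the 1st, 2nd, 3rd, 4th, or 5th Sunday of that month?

1st

Day 1 falls in week ⌈1/7⌉ of the month.
Days 1–7 hold the 1st Sunday, 8–14 the 2nd, 15–21 the 3rd, 22–28 the 4th, 29–31 the 5th.
1 is in the range for the 1st.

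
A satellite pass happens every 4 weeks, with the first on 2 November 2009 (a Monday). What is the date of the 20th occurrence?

The 20th occurrence is 19 intervals after the first: 19 × 28 = 532 days after 2 November 2009.
November has 30 days — 28 days to the end of November leaves 504.
From end of November to end of 2009 is 31 days (473 left).
2010 has 365 days (108 left).
January has 31 days (77 left).
February has 28 days (49 left).
March has 31 days (18 left).
18 days into April → 18 April 2011.

18 April 2011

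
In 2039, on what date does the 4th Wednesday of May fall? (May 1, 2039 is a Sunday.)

May 25, 2039

May 2039 begins on a Sunday, so the first Wednesday is May 4 (3 days later).
The 4th Wednesday is 3 weeks later: 4 + 21 = 25.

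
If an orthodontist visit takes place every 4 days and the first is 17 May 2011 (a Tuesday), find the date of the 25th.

21 August 2011

The 25th occurrence is 24 intervals after the first: 24 × 4 = 96 days after 17 May 2011.
May has 31 days — 14 days to the end of May leaves 82.
June has 30 days (52 left).
July has 31 days (21 left).
21 days into August → 21 August 2011.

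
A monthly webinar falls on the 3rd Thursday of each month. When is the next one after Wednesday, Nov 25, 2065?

Dec 17, 2065

Nov 2065 starts on a Sunday; its first Thursday is the 5th, so the 3rd Thursday is the 19th — Nov 19, 2065.
That is not after Nov 25, 2065, so look at Dec 2065.
Dec 2065 starts on a Tuesday; its first Thursday is the 3rd, so the 3rd Thursday is the 17th — Dec 17, 2065.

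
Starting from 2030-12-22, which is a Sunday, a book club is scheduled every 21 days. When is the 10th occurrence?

The 10th occurrence is 9 intervals after the first: 9 × 21 = 189 days after 2030-12-22.
December has 31 days — 9 days to the end of December leaves 180.
January has 31 days (149 left).
February has 28 days (121 left).
March has 31 days (90 left).
April has 30 days (60 left).
May has 31 days (29 left).
29 days into June → 2031-06-29.

2031-06-29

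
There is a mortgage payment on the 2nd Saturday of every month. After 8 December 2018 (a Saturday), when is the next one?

December 2018 starts on a Saturday; its first Saturday is the 1st, so the 2nd Saturday is the 8th — 8 December 2018.
That is not after 8 December 2018, so look at January 2019.
January 2019 starts on a Tuesday; its first Saturday is the 5th, so the 2nd Saturday is the 12th — 12 January 2019.

12 January 2019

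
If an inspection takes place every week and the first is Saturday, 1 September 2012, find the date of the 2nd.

8 September 2012

The 2nd occurrence is 1 interval after the first: 1 × 7 = 7 days after 1 September 2012.
7 days later is 8 September 2012.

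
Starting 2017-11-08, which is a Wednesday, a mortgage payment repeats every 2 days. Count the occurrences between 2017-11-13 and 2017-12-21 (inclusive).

19

Occurrences land 2·i days after 2017-11-08 for i = 0, 1, 2, …
2017-11-13 is 5 days after the start; 5 ÷ 2 = 2 remainder 1; since the remainder is 1, round up to i = 3. First occurrence in the window: #4 on 2017-11-14 (3×2 = 6 days in).
2017-12-21 is 43 days after the start; 43 ÷ 2 = 21 remainder 1. Last occurrence in the window: #22 on 2017-12-20.
Occurrences #4 through #22: 19 in total.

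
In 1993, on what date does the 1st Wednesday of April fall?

April 1993 begins on a Thursday, so the first Wednesday is April 7 (6 days later).

1993-04-07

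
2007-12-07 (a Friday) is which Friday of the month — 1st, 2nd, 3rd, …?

1st

Day 7 falls in week ⌈7/7⌉ of the month.
Days 1–7 hold the 1st Friday, 8–14 the 2nd, 15–21 the 3rd, 22–28 the 4th, 29–31 the 5th.
7 is in the range for the 1st.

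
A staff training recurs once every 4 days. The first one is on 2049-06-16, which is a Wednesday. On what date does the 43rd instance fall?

The 43rd occurrence is 42 intervals after the first: 42 × 4 = 168 days after 2049-06-16.
June has 30 days — 14 days to the end of June leaves 154.
July has 31 days (123 left).
August has 31 days (92 left).
September has 30 days (62 left).
October has 31 days (31 left).
November has 30 days (1 left).
1 day into December → 2049-12-01.

2049-12-01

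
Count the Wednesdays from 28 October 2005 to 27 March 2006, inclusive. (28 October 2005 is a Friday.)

28 October 2005 is a Friday; the first Wednesday on or after it is 2 November 2005 (5 days later).
From 2 November 2005 to 27 March 2006: 28 + 31 + 31 + 28 + 27 = 145 days (rest of November, December, January, February, March).
145 ÷ 7 = 20 full weeks with remainder 5, so 20 more Wednesdays after the first → 21.

21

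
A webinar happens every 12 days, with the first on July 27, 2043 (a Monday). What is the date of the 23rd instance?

The 23rd occurrence is 22 intervals after the first: 22 × 12 = 264 days after July 27, 2043.
July has 31 days — 4 days to the end of July leaves 260.
August has 31 days (229 left).
September has 30 days (199 left).
October has 31 days (168 left).
November has 30 days (138 left).
December has 31 days (107 left).
January has 31 days (76 left).
February has 29 days (47 left).
March has 31 days (16 left).
16 days into April → April 16, 2044.

April 16, 2044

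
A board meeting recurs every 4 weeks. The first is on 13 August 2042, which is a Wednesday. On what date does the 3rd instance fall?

8 October 2042

The 3rd occurrence is 2 intervals after the first: 2 × 28 = 56 days after 13 August 2042.
August has 31 days — 18 days to the end of August leaves 38.
September has 30 days (8 left).
8 days into October → 8 October 2042.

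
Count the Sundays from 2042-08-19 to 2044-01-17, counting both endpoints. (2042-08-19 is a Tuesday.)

2042-08-19 is a Tuesday; the first Sunday on or after it is 2042-08-24 (5 days later).
From 2042-08-24 to 2044-01-17: 129 + 365 + 17 = 511 days (rest of 2042, 2043, to 2044-01-17 in 2044).
511 ÷ 7 = 73 full weeks with remainder 0, so 73 more Sundays after the first → 74.

74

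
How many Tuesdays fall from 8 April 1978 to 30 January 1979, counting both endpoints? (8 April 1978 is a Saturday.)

8 April 1978 is a Saturday; the first Tuesday on or after it is 11 April 1978 (3 days later).
From 11 April 1978 to 30 January 1979: 19 + 31 + 30 + 31 + 31 + 30 + 31 + 30 + 31 + 30 = 294 days (rest of April, May, June, July, August, September, October, November, December, January).
294 ÷ 7 = 42 full weeks with remainder 0, so 42 more Tuesdays after the first → 43.

43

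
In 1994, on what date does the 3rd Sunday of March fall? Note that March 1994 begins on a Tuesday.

March 20, 1994

March 1994 begins on a Tuesday, so the first Sunday is March 6 (5 days later).
The 3rd Sunday is 2 weeks later: 6 + 14 = 20.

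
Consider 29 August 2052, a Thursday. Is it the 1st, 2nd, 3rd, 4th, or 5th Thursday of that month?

5th

Day 29 falls in week ⌈29/7⌉ of the month.
Days 1–7 hold the 1st Thursday, 8–14 the 2nd, 15–21 the 3rd, 22–28 the 4th, 29–31 the 5th.
29 is in the range for the 5th.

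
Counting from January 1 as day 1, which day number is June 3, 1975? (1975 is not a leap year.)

154

Days in months before June: 31 + 28 + 31 + 30 + 31 = 151.
Plus 3 days into June → day 154.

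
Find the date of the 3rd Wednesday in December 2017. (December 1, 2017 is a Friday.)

December 2017 begins on a Friday, so the first Wednesday is December 6 (5 days later).
The 3rd Wednesday is 2 weeks later: 6 + 14 = 20.

December 20, 2017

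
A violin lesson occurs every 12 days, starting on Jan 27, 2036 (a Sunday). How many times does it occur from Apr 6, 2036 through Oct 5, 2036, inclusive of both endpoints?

16

Occurrences land 12·i days after Jan 27, 2036 for i = 0, 1, 2, …
Apr 6, 2036 is 70 days after the start; 70 ÷ 12 = 5 remainder 10; since the remainder is 10, round up to i = 6. First occurrence in the window: #7 on Apr 8, 2036 (6×12 = 72 days in).
Oct 5, 2036 is 252 days after the start; 252 ÷ 12 = 21 remainder 0. Last occurrence in the window: #22 on Oct 5, 2036.
Occurrences #7 through #22: 16 in total.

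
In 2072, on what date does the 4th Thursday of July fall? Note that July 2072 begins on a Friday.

2072-07-28

July 2072 begins on a Friday, so the first Thursday is July 7 (6 days later).
The 4th Thursday is 3 weeks later: 7 + 21 = 28.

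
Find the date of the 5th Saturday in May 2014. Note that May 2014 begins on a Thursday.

May 31, 2014

May 2014 begins on a Thursday, so the first Saturday is May 3 (2 days later).
The 5th Saturday is 4 weeks later: 3 + 28 = 31.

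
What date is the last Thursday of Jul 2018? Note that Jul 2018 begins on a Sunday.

Jul 26, 2018

Jul 2018 begins on a Sunday, so the first Thursday is Jul 5 (4 days later).
Jul 2018 has 31 days. Adding weeks: 5, 12, 19, 26 — the last one ≤ 31 is the 26th.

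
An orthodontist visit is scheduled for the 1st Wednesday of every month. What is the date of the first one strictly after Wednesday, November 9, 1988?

December 7, 1988

November 1988 starts on a Tuesday, so its 1st Wednesday is November 2, 1988 (1 day in).
That is not after November 9, 1988, so look at December 1988.
December 1988 starts on a Thursday, so its 1st Wednesday is December 7, 1988 (6 days in).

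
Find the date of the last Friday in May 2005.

May 2005 begins on a Sunday, so the first Friday is May 6 (5 days later).
May 2005 has 31 days. Adding weeks: 6, 13, 20, 27 — the last one ≤ 31 is the 27th.

27 May 2005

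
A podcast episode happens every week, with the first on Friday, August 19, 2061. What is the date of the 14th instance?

The 14th occurrence is 13 intervals after the first: 13 × 7 = 91 days after August 19, 2061.
August has 31 days — 12 days to the end of August leaves 79.
September has 30 days (49 left).
October has 31 days (18 left).
18 days into November → November 18, 2061.

November 18, 2061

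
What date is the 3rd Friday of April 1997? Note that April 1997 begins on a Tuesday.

April 1997 begins on a Tuesday, so the first Friday is April 4 (3 days later).
The 3rd Friday is 2 weeks later: 4 + 14 = 18.

18 April 1997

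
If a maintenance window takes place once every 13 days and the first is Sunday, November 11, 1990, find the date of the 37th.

The 37th occurrence is 36 intervals after the first: 36 × 13 = 468 days after November 11, 1990.
November has 30 days — 19 days to the end of November leaves 449.
From end of November to end of 1990 is 31 days (418 left).
1991 has 365 days (53 left).
January has 31 days (22 left).
22 days into February → February 22, 1992.

February 22, 1992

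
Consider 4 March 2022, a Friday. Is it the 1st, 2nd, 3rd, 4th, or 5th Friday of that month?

Day 4 falls in week ⌈4/7⌉ of the month.
Days 1–7 hold the 1st Friday, 8–14 the 2nd, 15–21 the 3rd, 22–28 the 4th, 29–31 the 5th.
4 is in the range for the 1st.

1st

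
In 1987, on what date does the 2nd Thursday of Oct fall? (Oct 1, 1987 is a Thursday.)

Oct 1987 begins on a Thursday, so the first Thursday is Oct 1.
The 2nd Thursday is 1 weeks later: 1 + 7 = 8.

Oct 8, 1987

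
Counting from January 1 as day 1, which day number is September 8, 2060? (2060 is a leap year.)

Days in months before September: 31 + 29 + 31 + 30 + 31 + 30 + 31 + 31 = 244.
Plus 8 days into September → day 252.

252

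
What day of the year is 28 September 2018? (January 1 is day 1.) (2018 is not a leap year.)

271

Days in months before September: 31 + 28 + 31 + 30 + 31 + 30 + 31 + 31 = 243.
Plus 28 days into September → day 271.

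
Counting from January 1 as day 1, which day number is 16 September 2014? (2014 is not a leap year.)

Days in months before September: 31 + 28 + 31 + 30 + 31 + 30 + 31 + 31 = 243.
Plus 16 days into September → day 259.

259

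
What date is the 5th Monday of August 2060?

2060-08-30

The first Monday of August 2060 is August 2.
The 5th Monday is 4 weeks later: 2 + 28 = 30.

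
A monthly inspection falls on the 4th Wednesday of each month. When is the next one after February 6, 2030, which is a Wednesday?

February 27, 2030

February 2030 starts on a Friday; its first Wednesday is the 6th, so the 4th Wednesday is the 27th — February 27, 2030.
February 27, 2030 is after February 6, 2030, so that is the next one.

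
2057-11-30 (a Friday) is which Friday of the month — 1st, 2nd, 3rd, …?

5th

Day 30 falls in week ⌈30/7⌉ of the month.
Days 1–7 hold the 1st Friday, 8–14 the 2nd, 15–21 the 3rd, 22–28 the 4th, 29–31 the 5th.
30 is in the range for the 5th.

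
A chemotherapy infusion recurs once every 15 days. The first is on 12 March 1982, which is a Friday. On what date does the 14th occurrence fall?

23 September 1982

The 14th occurrence is 13 intervals after the first: 13 × 15 = 195 days after 12 March 1982.
March has 31 days — 19 days to the end of March leaves 176.
April has 30 days (146 left).
May has 31 days (115 left).
June has 30 days (85 left).
July has 31 days (54 left).
August has 31 days (23 left).
23 days into September → 23 September 1982.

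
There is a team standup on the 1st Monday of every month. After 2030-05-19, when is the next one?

May 2030 starts on a Wednesday, so its 1st Monday is 2030-05-06 (5 days in).
That is not after 2030-05-19, so look at June 2030.
June 2030 starts on a Saturday, so its 1st Monday is 2030-06-03 (2 days in).

2030-06-03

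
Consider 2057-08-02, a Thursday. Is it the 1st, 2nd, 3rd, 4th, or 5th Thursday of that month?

1st

Day 2 falls in week ⌈2/7⌉ of the month.
Days 1–7 hold the 1st Thursday, 8–14 the 2nd, 15–21 the 3rd, 22–28 the 4th, 29–31 the 5th.
2 is in the range for the 1st.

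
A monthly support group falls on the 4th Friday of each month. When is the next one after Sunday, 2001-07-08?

2001-07-27

July 2001 starts on a Sunday; its first Friday is the 6th, so the 4th Friday is the 27th — 2001-07-27.
2001-07-27 is after 2001-07-08, so that is the next one.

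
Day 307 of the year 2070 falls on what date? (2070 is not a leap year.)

January has 31 days (307 − 31 = 276 remain).
February has 28 days (276 − 28 = 248 remain).
March has 31 days (248 − 31 = 217 remain).
April has 30 days (217 − 30 = 187 remain).
May has 31 days (187 − 31 = 156 remain).
June has 30 days (156 − 30 = 126 remain).
July has 31 days (126 − 31 = 95 remain).
August has 31 days (95 − 31 = 64 remain).
September has 30 days (64 − 30 = 34 remain).
October has 31 days (34 − 31 = 3 remain).
3 into November → November 3.

November 3, 2070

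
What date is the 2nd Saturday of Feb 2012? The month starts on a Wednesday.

Feb 11, 2012

Feb 2012 begins on a Wednesday, so the first Saturday is Feb 4 (3 days later).
The 2nd Saturday is 1 weeks later: 4 + 7 = 11.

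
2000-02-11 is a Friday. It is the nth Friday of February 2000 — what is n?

Day 11 falls in week ⌈11/7⌉ of the month.
Days 1–7 hold the 1st Friday, 8–14 the 2nd, 15–21 the 3rd, 22–28 the 4th, 29–31 the 5th.
11 is in the range for the 2nd.

2nd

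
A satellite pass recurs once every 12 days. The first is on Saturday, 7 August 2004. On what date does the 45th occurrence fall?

The 45th occurrence is 44 intervals after the first: 44 × 12 = 528 days after 7 August 2004.
August has 31 days — 24 days to the end of August leaves 504.
From end of August to end of 2004 is 122 days (382 left).
2005 has 365 days (17 left).
17 days into January → 17 January 2006.

17 January 2006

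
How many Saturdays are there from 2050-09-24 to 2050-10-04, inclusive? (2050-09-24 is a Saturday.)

2

2050-09-24 is a Saturday; the first Saturday on or after it is 2050-09-24.
From 2050-09-24 to 2050-10-04: 6 + 4 = 10 days (rest of September, October).
10 ÷ 7 = 1 full weeks with remainder 3, so 1 more Saturdays after the first → 2.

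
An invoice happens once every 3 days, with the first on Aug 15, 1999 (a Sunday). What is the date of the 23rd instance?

The 23rd occurrence is 22 intervals after the first: 22 × 3 = 66 days after Aug 15, 1999.
Aug has 31 days — 16 days to the end of Aug leaves 50.
Sep has 30 days (20 left).
20 days into Oct → Oct 20, 1999.

Oct 20, 1999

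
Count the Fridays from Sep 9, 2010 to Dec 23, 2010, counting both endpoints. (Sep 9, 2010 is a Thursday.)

15

Sep 9, 2010 is a Thursday; the first Friday on or after it is Sep 10, 2010 (1 day later).
From Sep 10, 2010 to Dec 23, 2010: 20 + 31 + 30 + 23 = 104 days (rest of Sep, Oct, Nov, Dec).
104 ÷ 7 = 14 full weeks with remainder 6, so 14 more Fridays after the first → 15.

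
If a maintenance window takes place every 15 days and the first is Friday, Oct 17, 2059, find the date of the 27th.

Nov 10, 2060

The 27th occurrence is 26 intervals after the first: 26 × 15 = 390 days after Oct 17, 2059.
Oct has 31 days — 14 days to the end of Oct leaves 376.
Nov has 30 days (346 left).
Dec has 31 days (315 left).
Jan has 31 days (284 left).
Feb has 29 days (255 left).
Mar has 31 days (224 left).
Apr has 30 days (194 left).
May has 31 days (163 left).
Jun has 30 days (133 left).
Jul has 31 days (102 left).
Aug has 31 days (71 left).
Sep has 30 days (41 left).
Oct has 31 days (10 left).
10 days into Nov → Nov 10, 2060.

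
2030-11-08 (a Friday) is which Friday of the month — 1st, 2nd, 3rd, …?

2nd

Day 8 falls in week ⌈8/7⌉ of the month.
Days 1–7 hold the 1st Friday, 8–14 the 2nd, 15–21 the 3rd, 22–28 the 4th, 29–31 the 5th.
8 is in the range for the 2nd.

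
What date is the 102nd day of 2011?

Jan has 31 days (102 − 31 = 71 remain).
Feb has 28 days (71 − 28 = 43 remain).
Mar has 31 days (43 − 31 = 12 remain).
12 into Apr → Apr 12.

Apr 12, 2011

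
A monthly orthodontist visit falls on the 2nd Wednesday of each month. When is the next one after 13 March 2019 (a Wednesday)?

10 April 2019

March 2019 starts on a Friday; its first Wednesday is the 6th, so the 2nd Wednesday is the 13th — 13 March 2019.
That is not after 13 March 2019, so look at April 2019.
April 2019 starts on a Monday; its first Wednesday is the 3rd, so the 2nd Wednesday is the 10th — 10 April 2019.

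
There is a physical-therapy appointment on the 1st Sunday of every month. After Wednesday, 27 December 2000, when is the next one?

December 2000 starts on a Friday, so its 1st Sunday is 3 December 2000 (2 days in).
That is not after 27 December 2000, so look at January 2001.
January 2001 starts on a Monday, so its 1st Sunday is 7 January 2001 (6 days in).

7 January 2001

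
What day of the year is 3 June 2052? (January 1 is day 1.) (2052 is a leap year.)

Days in months before June: 31 + 29 + 31 + 30 + 31 = 152.
Plus 3 days into June → day 155.

155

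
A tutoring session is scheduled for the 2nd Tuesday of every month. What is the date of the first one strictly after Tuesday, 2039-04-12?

2039-05-10

April 2039 starts on a Friday; its first Tuesday is the 5th, so the 2nd Tuesday is the 12th — 2039-04-12.
That is not after 2039-04-12, so look at May 2039.
May 2039 starts on a Sunday; its first Tuesday is the 3rd, so the 2nd Tuesday is the 10th — 2039-05-10.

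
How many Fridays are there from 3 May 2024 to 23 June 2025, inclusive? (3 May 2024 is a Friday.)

3 May 2024 is a Friday; the first Friday on or after it is 3 May 2024.
From 3 May 2024 to 23 June 2025: 242 + 174 = 416 days (rest of 2024, to 23 June 2025 in 2025).
416 ÷ 7 = 59 full weeks with remainder 3, so 59 more Fridays after the first → 60.

60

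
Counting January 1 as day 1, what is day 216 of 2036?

Jan has 31 days (216 − 31 = 185 remain).
Feb has 29 days (185 − 29 = 156 remain).
Mar has 31 days (156 − 31 = 125 remain).
Apr has 30 days (125 − 30 = 95 remain).
May has 31 days (95 − 31 = 64 remain).
Jun has 30 days (64 − 30 = 34 remain).
Jul has 31 days (34 − 31 = 3 remain).
3 into Aug → Aug 3.

Aug 3, 2036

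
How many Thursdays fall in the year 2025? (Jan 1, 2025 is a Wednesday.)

52

Jan 1, 2025 is a Wednesday; the first Thursday on or after it is Jan 2, 2025 (1 day later).
From Jan 2, 2025 to Dec 31, 2025: 29 + 28 + 31 + 30 + 31 + 30 + 31 + 31 + 30 + 31 + 30 + 31 = 363 days (rest of Jan, Feb, Mar, Apr, May, Jun, Jul, Aug, Sep, Oct, Nov, Dec).
363 ÷ 7 = 51 full weeks with remainder 6, so 51 more Thursdays after the first → 52.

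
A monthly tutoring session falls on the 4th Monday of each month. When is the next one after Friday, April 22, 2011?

April 25, 2011

April 2011 starts on a Friday; its first Monday is the 4th, so the 4th Monday is the 25th — April 25, 2011.
April 25, 2011 is after April 22, 2011, so that is the next one.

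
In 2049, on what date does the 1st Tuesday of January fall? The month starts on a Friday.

January 5, 2049

January 2049 begins on a Friday, so the first Tuesday is January 5 (4 days later).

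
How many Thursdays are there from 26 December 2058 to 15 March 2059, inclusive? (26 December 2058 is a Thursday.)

26 December 2058 is a Thursday; the first Thursday on or after it is 26 December 2058.
From 26 December 2058 to 15 March 2059: 5 + 31 + 28 + 15 = 79 days (rest of December, January, February, March).
79 ÷ 7 = 11 full weeks with remainder 2, so 11 more Thursdays after the first → 12.

12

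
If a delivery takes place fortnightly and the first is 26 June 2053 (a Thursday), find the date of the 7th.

18 September 2053

The 7th occurrence is 6 intervals after the first: 6 × 14 = 84 days after 26 June 2053.
June has 30 days — 4 days to the end of June leaves 80.
July has 31 days (49 left).
August has 31 days (18 left).
18 days into September → 18 September 2053.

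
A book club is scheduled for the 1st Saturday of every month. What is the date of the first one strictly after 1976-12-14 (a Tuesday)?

1977-01-01

December 1976 starts on a Wednesday, so its 1st Saturday is 1976-12-04 (3 days in).
That is not after 1976-12-14, so look at January 1977.
January 1977 starts on a Saturday, so its 1st Saturday is 1977-01-01.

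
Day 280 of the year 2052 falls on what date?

6 October 2052

January has 31 days (280 − 31 = 249 remain).
February has 29 days (249 − 29 = 220 remain).
March has 31 days (220 − 31 = 189 remain).
April has 30 days (189 − 30 = 159 remain).
May has 31 days (159 − 31 = 128 remain).
June has 30 days (128 − 30 = 98 remain).
July has 31 days (98 − 31 = 67 remain).
August has 31 days (67 − 31 = 36 remain).
September has 30 days (36 − 30 = 6 remain).
6 into October → October 6.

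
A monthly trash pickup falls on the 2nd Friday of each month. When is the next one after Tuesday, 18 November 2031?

November 2031 starts on a Saturday; its first Friday is the 7th, so the 2nd Friday is the 14th — 14 November 2031.
That is not after 18 November 2031, so look at December 2031.
December 2031 starts on a Monday; its first Friday is the 5th, so the 2nd Friday is the 12th — 12 December 2031.

12 December 2031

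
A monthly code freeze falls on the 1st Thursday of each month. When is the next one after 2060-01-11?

January 2060 starts on a Thursday, so its 1st Thursday is 2060-01-01.
That is not after 2060-01-11, so look at February 2060.
February 2060 starts on a Sunday, so its 1st Thursday is 2060-02-05 (4 days in).

2060-02-05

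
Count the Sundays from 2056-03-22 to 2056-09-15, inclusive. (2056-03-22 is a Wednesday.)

25

2056-03-22 is a Wednesday; the first Sunday on or after it is 2056-03-26 (4 days later).
From 2056-03-26 to 2056-09-15: 5 + 30 + 31 + 30 + 31 + 31 + 15 = 173 days (rest of March, April, May, June, July, August, September).
173 ÷ 7 = 24 full weeks with remainder 5, so 24 more Sundays after the first → 25.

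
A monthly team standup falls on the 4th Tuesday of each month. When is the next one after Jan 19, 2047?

Jan 22, 2047

Jan 2047 starts on a Tuesday; its first Tuesday is the 1st, so the 4th Tuesday is the 22nd — Jan 22, 2047.
Jan 22, 2047 is after Jan 19, 2047, so that is the next one.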